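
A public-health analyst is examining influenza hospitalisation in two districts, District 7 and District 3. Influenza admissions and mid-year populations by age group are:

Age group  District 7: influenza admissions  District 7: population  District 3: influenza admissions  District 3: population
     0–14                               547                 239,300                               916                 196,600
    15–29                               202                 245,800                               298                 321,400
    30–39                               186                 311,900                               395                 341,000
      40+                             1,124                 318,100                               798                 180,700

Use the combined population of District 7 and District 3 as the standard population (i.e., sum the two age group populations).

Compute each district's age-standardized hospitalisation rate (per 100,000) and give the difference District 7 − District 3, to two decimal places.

Age-specific rates per 100,000 for District 7: 228.58, 82.18, 59.63, 353.35.
For District 3: 465.92, 92.72, 115.84, 441.62.
Combined standard total = 2,154,800; weights = 0.2023, 0.2632, 0.3030, 0.2315.
District 7: 0.2023×228.58 + 0.2632×82.18 + 0.3030×59.63 + 0.2315×353.35 = 167.7361 per 100,000.
District 3: 0.2023×465.92 + 0.2632×92.72 + 0.3030×115.84 + 0.2315×441.62 = 255.9831 per 100,000.
Difference = 167.7361 − 255.9831 = -88.2470.

-88.25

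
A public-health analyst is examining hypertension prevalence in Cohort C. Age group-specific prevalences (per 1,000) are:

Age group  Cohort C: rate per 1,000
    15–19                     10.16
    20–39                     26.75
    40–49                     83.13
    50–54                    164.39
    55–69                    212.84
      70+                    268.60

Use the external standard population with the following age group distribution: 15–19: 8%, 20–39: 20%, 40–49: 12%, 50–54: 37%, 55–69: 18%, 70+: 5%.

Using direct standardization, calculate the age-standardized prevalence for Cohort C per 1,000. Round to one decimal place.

Standard weights: 0.08, 0.20, 0.12, 0.37, 0.18, 0.05.
Standardized rate: 0.0800×10.16 + 0.2000×26.75 + 0.1200×83.13 + 0.3700×164.39 + 0.1800×212.84 + 0.0500×268.60 = 128.7039 per 1,000.

128.7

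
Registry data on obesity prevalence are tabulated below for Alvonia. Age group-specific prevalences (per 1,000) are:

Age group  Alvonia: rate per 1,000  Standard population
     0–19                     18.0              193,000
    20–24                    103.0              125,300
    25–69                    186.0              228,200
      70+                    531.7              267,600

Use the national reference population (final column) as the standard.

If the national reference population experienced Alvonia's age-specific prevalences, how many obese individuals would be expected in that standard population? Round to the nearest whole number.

201108

Expected obese individuals = Σ (standard pop × age-specific rate ÷ 1,000)
= 193,000×18.0/1,000 + 125,300×103.0/1,000 + 228,200×186.0/1,000 + 267,600×531.7/1,000
= 3474.00 + 12905.90 + 42445.20 + 142282.92 = 201108.02.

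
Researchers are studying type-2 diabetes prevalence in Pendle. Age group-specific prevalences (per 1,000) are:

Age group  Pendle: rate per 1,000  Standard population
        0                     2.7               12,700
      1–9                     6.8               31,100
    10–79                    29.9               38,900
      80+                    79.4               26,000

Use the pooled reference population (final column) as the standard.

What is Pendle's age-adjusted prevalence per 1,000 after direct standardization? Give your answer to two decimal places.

31.95

Standard total = 108,700; weights = 0.1168, 0.2861, 0.3579, 0.2392.
Standardized rate: 0.1168×2.7 + 0.2861×6.8 + 0.3579×29.9 + 0.2392×79.4 = 31.9529 per 1,000.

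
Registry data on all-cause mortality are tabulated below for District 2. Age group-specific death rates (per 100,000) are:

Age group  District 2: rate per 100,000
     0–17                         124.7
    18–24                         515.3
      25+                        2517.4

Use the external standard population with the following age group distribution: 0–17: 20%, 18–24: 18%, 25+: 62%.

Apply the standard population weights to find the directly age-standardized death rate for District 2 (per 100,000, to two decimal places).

1678.48

Standard weights: 0.20, 0.18, 0.62.
Standardized rate: 0.2000×124.7 + 0.1800×515.3 + 0.6200×2517.4 = 1678.4820 per 100,000.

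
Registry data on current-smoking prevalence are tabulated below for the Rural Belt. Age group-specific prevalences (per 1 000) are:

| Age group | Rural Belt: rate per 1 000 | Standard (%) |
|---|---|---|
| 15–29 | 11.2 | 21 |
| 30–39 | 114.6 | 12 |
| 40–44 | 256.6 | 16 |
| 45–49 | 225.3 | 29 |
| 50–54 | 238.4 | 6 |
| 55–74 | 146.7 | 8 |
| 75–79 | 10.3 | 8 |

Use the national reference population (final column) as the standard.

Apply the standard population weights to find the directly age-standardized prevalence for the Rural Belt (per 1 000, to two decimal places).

Standard weights: 0.21, 0.12, 0.16, 0.29, 0.06, 0.08, 0.08.
Standardized rate: 0.2100×11.2 + 0.1200×114.6 + 0.1600×256.6 + 0.2900×225.3 + 0.0600×238.4 + 0.0800×146.7 + 0.0800×10.3 = 149.3610 per 1 000.

149.36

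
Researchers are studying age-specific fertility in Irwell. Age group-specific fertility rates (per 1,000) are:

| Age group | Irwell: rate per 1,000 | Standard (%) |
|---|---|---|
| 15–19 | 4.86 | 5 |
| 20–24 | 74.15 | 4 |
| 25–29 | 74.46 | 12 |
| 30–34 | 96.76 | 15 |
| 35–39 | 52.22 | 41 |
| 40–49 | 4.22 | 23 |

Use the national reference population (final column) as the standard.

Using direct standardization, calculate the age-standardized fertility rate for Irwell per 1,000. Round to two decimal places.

Standard weights: 0.05, 0.04, 0.12, 0.15, 0.41, 0.23.
Standardized rate: 0.0500×4.86 + 0.0400×74.15 + 0.1200×74.46 + 0.1500×96.76 + 0.4100×52.22 + 0.2300×4.22 = 49.0390 per 1,000.

49.04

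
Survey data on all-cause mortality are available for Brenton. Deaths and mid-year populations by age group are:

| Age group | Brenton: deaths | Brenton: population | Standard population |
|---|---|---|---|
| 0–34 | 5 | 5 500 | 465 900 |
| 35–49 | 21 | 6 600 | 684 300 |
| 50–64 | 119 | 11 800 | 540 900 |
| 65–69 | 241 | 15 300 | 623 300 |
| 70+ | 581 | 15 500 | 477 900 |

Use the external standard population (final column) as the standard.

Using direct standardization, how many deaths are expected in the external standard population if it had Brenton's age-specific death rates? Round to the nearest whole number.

35787

Age-specific rates per 1 000 for Brenton: 0.909, 3.182, 10.085, 15.752, 37.484.
Expected deaths = Σ (standard pop × age-specific rate ÷ 1 000)
= 465 900×0.909/1 000 + 684 300×3.182/1 000 + 540 900×10.085/1 000 + 623 300×15.752/1 000 + 477 900×37.484/1 000
= 423.55 + 2177.32 + 5454.84 + 9817.99 + 17913.54 = 35787.24.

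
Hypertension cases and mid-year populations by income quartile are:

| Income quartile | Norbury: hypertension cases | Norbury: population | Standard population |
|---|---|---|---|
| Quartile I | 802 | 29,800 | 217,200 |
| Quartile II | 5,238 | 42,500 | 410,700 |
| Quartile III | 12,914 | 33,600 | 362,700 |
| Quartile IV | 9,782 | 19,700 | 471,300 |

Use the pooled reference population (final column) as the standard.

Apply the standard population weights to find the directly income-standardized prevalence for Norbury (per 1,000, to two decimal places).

294.06

Income-specific rates per 1,000 for Norbury: 26.913, 123.247, 384.345, 496.548.
Standard total = 1,461,900; weights = 0.1486, 0.2809, 0.2481, 0.3224.
Standardized rate: 0.1486×26.913 + 0.2809×123.247 + 0.2481×384.345 + 0.3224×496.548 = 294.0613 per 1,000.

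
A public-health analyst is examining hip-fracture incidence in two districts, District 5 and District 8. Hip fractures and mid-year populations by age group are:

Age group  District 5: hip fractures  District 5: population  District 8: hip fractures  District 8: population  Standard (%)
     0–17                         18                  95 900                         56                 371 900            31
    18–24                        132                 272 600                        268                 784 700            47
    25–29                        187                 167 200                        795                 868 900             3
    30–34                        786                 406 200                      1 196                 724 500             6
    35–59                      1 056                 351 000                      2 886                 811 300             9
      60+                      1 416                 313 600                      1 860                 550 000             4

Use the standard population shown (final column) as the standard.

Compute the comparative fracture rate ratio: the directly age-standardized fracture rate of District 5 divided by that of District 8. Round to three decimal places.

Age-specific rates per 100 000 for District 5: 18.77, 48.42, 111.84, 193.50, 300.85, 451.53.
For District 8: 15.06, 34.15, 91.49, 165.08, 355.73, 338.18.
Standard weights: 0.31, 0.47, 0.03, 0.06, 0.09, 0.04.
District 5: 0.3100×18.77 + 0.4700×48.42 + 0.0300×111.84 + 0.0600×193.50 + 0.0900×300.85 + 0.0400×451.53 = 88.6806 per 100 000.
District 8: 0.3100×15.06 + 0.4700×34.15 + 0.0300×91.49 + 0.0600×165.08 + 0.0900×355.73 + 0.0400×338.18 = 78.9121 per 100 000.
Ratio = 88.6806 ÷ 78.9121 = 1.12379.

1.124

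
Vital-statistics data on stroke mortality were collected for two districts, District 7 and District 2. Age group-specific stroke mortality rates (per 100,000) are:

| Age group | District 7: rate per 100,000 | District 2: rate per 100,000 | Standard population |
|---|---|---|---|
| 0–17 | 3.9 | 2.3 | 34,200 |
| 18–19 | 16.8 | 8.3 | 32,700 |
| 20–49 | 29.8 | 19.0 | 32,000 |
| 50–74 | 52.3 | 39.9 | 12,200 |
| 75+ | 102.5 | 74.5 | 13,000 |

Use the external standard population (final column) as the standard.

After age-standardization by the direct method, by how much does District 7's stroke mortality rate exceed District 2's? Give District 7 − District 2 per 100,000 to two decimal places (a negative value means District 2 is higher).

Standard total = 124,100; weights = 0.2756, 0.2635, 0.2579, 0.0983, 0.1048.
District 7: 0.2756×3.9 + 0.2635×16.8 + 0.2579×29.8 + 0.0983×52.3 + 0.1048×102.5 = 29.0645 per 100,000.
District 2: 0.2756×2.3 + 0.2635×8.3 + 0.2579×19.0 + 0.0983×39.9 + 0.1048×74.5 = 19.4468 per 100,000.
Difference = 29.0645 − 19.4468 = 9.6176.

9.62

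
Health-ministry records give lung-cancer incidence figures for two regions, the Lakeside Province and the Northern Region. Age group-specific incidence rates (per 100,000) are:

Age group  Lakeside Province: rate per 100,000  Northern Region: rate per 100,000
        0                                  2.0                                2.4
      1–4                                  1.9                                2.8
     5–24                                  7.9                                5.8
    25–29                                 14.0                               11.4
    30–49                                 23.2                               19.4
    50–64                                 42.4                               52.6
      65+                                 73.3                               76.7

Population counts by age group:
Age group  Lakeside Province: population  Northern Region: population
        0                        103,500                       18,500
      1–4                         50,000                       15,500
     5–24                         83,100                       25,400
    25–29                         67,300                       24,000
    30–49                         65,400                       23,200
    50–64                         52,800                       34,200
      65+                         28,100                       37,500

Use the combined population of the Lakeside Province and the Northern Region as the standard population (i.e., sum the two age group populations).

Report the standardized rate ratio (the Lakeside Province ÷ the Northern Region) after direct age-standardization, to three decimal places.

0.969

Combined standard total = 628,500; weights = 0.1941, 0.1042, 0.1726, 0.1453, 0.1410, 0.1384, 0.1044.
The Lakeside Province: 0.1941×2.0 + 0.1042×1.9 + 0.1726×7.9 + 0.1453×14.0 + 0.1410×23.2 + 0.1384×42.4 + 0.1044×73.3 = 20.7742 per 100,000.
The Northern Region: 0.1941×2.4 + 0.1042×2.8 + 0.1726×5.8 + 0.1453×11.4 + 0.1410×19.4 + 0.1384×52.6 + 0.1044×76.7 = 21.4366 per 100,000.
Ratio = 20.7742 ÷ 21.4366 = 0.96910.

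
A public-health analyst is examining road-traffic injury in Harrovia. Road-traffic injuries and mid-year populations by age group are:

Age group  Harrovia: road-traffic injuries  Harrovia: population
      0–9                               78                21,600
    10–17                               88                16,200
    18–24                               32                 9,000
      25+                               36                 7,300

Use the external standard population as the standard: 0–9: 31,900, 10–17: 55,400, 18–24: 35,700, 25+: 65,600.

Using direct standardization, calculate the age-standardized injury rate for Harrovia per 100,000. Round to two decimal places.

459.48

Age-specific rates per 100,000 for Harrovia: 361.11, 543.21, 355.56, 493.15.
Standard total = 188,600; weights = 0.1691, 0.2937, 0.1893, 0.3478.
Standardized rate: 0.1691×361.11 + 0.2937×543.21 + 0.1893×355.56 + 0.3478×493.15 = 459.4766 per 100,000.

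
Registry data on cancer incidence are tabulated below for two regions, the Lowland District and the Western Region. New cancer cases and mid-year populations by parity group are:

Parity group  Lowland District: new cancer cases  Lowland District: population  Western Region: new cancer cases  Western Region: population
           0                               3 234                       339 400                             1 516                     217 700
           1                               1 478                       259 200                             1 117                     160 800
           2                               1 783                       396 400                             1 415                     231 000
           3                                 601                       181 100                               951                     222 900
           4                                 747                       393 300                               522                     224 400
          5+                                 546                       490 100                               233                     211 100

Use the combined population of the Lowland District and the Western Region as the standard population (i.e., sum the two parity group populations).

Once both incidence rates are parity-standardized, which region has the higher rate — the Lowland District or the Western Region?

Parity-specific rates per 100 000 for the Lowland District: 952.86, 570.22, 449.80, 331.86, 189.93, 111.41.
For the Western Region: 696.37, 694.65, 612.55, 426.65, 232.62, 110.37.
Combined standard total = 3 327 400; weights = 0.1674, 0.1262, 0.1886, 0.1214, 0.1856, 0.2107.
The Lowland District: 0.1674×952.86 + 0.1262×570.22 + 0.1886×449.80 + 0.1214×331.86 + 0.1856×189.93 + 0.2107×111.41 = 415.3518 per 100 000.
The Western Region: 0.1674×696.37 + 0.1262×694.65 + 0.1886×612.55 + 0.1214×426.65 + 0.1856×232.62 + 0.2107×110.37 = 438.0203 per 100 000.

Western Region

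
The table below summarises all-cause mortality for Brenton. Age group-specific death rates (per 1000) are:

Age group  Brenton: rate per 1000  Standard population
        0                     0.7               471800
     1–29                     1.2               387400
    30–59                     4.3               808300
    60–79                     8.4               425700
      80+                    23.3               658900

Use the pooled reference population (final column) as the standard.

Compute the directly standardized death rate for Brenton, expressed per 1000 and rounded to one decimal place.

8.4

Standard total = 2752100; weights = 0.1714, 0.1408, 0.2937, 0.1547, 0.2394.
Standardized rate: 0.1714×0.7 + 0.1408×1.2 + 0.2937×4.3 + 0.1547×8.4 + 0.2394×23.3 = 8.4296 per 1000.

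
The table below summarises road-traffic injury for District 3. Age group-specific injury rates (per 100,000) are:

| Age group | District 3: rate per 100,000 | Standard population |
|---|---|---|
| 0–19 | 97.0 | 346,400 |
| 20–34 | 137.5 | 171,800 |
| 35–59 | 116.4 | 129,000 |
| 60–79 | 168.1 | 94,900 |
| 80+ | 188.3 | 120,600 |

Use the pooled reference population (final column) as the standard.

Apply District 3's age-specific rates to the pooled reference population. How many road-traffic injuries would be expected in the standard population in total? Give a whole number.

Expected road-traffic injuries = Σ (standard pop × age-specific rate ÷ 100,000)
= 346,400×97.0/100,000 + 171,800×137.5/100,000 + 129,000×116.4/100,000 + 94,900×168.1/100,000 + 120,600×188.3/100,000
= 336.01 + 236.22 + 150.16 + 159.53 + 227.09 = 1109.01.

1109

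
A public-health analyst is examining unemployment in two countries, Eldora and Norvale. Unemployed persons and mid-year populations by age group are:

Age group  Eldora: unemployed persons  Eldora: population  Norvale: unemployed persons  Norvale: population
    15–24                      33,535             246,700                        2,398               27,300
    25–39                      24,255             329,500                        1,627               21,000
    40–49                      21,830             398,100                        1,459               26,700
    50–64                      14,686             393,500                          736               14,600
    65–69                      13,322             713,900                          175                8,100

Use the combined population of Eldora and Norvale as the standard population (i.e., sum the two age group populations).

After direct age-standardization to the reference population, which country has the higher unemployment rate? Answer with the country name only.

Age-specific rates per 1,000 for Eldora: 135.934, 73.612, 54.835, 37.321, 18.661.
For Norvale: 87.839, 77.476, 54.644, 50.411, 21.605.
Combined standard total = 2,179,400; weights = 0.1257, 0.1608, 0.1949, 0.1873, 0.3313.
Eldora: 0.1257×135.934 + 0.1608×73.612 + 0.1949×54.835 + 0.1873×37.321 + 0.3313×18.661 = 52.7875 per 1,000.
Norvale: 0.1257×87.839 + 0.1608×77.476 + 0.1949×54.644 + 0.1873×50.411 + 0.3313×21.605 = 50.7514 per 1,000.
The crude rates (51.70 vs 65.46) would put Norvale higher, but that reflects its age composition; once standardized to a common age structure, Eldora has the higher underlying rate.

Eldora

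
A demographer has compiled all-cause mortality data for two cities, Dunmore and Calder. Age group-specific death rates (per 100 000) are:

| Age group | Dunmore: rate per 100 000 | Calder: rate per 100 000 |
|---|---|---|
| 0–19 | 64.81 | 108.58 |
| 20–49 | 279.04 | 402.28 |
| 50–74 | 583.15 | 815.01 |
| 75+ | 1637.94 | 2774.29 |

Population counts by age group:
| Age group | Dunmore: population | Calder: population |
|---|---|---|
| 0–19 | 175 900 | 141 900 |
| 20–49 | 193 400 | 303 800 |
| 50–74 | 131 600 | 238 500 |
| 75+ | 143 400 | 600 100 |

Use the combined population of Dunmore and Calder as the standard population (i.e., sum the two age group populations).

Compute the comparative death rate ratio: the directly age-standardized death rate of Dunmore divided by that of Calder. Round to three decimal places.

Combined standard total = 1 928 600; weights = 0.1648, 0.2578, 0.1919, 0.3855.
Dunmore: 0.1648×64.81 + 0.2578×279.04 + 0.1919×583.15 + 0.3855×1637.94 = 825.9709 per 100 000.
Calder: 0.1648×108.58 + 0.2578×402.28 + 0.1919×815.01 + 0.3855×2774.29 = 1347.5268 per 100 000.
Ratio = 825.9709 ÷ 1347.5268 = 0.61295.

0.613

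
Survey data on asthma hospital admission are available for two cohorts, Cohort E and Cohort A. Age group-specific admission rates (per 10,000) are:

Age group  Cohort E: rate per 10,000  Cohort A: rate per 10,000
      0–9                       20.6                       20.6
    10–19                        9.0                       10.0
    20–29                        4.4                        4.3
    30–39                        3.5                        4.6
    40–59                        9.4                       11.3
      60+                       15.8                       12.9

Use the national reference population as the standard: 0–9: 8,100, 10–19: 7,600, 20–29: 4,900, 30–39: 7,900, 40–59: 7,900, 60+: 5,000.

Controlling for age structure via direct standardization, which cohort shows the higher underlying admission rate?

Standard total = 41,400; weights = 0.1957, 0.1836, 0.1184, 0.1908, 0.1908, 0.1208.
Cohort E: 0.1957×20.6 + 0.1836×9.0 + 0.1184×4.4 + 0.1908×3.5 + 0.1908×9.4 + 0.1208×15.8 = 10.5732 per 10,000.
Cohort A: 0.1957×20.6 + 0.1836×10.0 + 0.1184×4.3 + 0.1908×4.6 + 0.1908×11.3 + 0.1208×12.9 = 10.9671 per 10,000.

Cohort A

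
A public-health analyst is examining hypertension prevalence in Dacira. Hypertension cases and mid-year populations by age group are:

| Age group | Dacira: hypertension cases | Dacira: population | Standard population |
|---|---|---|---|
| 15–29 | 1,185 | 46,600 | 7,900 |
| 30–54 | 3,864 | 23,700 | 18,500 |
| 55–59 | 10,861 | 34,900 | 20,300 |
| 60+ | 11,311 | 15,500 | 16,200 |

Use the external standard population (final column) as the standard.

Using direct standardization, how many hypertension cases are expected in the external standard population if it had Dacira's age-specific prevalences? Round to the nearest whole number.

21356

Age-specific rates per 1,000 for Dacira: 25.429, 163.038, 311.203, 729.742.
Expected hypertension cases = Σ (standard pop × age-specific rate ÷ 1,000)
= 7,900×25.429/1,000 + 18,500×163.038/1,000 + 20,300×311.203/1,000 + 16,200×729.742/1,000
= 200.89 + 3016.20 + 6317.43 + 11821.82 = 21356.34.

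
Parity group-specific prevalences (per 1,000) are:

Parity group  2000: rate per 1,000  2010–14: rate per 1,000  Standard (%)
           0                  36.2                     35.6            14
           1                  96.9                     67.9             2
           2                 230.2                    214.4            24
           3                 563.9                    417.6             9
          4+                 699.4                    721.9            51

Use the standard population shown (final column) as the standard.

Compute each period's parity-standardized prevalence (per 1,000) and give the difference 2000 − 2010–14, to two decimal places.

6.15

Standard weights: 0.14, 0.02, 0.24, 0.09, 0.51.
2000: 0.1400×36.2 + 0.0200×96.9 + 0.2400×230.2 + 0.0900×563.9 + 0.5100×699.4 = 469.6990 per 1,000.
2010–14: 0.1400×35.6 + 0.0200×67.9 + 0.2400×214.4 + 0.0900×417.6 + 0.5100×721.9 = 463.5510 per 1,000.
Difference = 469.6990 − 463.5510 = 6.1480.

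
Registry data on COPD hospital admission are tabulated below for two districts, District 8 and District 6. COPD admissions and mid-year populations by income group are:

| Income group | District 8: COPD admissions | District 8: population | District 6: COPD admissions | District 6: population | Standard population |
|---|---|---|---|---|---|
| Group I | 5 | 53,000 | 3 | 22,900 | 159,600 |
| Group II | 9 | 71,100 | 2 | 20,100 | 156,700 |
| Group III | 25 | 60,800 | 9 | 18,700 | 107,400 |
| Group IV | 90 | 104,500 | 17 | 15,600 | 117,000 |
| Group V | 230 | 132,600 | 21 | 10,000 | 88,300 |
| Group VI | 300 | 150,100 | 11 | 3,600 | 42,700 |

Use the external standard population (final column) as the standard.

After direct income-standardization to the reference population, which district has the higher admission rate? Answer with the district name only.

Income-specific rates per 10,000 for District 8: 0.94, 1.27, 4.11, 8.61, 17.35, 19.99.
For District 6: 1.31, 1.00, 4.81, 10.90, 21.00, 30.56.
Standard total = 671,700; weights = 0.2376, 0.2333, 0.1599, 0.1742, 0.1315, 0.0636.
District 8: 0.2376×0.94 + 0.2333×1.27 + 0.1599×4.11 + 0.1742×8.61 + 0.1315×17.35 + 0.0636×19.99 = 6.2278 per 10,000.
District 6: 0.2376×1.31 + 0.2333×1.00 + 0.1599×4.81 + 0.1742×10.90 + 0.1315×21.00 + 0.0636×30.56 = 7.9141 per 10,000.
The crude rates (11.52 vs 6.93) would put District 8 higher, but that reflects its income composition; once standardized to a common income structure, District 6 has the higher underlying rate.

District 6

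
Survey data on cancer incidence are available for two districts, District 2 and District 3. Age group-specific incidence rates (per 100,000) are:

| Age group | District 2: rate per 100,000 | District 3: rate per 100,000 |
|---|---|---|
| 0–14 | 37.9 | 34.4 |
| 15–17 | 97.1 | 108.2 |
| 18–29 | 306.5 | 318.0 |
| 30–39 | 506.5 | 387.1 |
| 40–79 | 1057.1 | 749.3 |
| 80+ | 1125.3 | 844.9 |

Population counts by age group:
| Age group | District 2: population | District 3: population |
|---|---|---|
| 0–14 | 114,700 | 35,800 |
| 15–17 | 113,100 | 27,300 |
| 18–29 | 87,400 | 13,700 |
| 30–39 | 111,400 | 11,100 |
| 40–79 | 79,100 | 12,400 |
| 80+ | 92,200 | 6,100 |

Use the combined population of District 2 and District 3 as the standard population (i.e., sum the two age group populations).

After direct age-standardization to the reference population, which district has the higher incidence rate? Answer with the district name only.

District 2

Combined standard total = 704,300; weights = 0.2137, 0.1993, 0.1435, 0.1739, 0.1299, 0.1396.
District 2: 0.2137×37.9 + 0.1993×97.1 + 0.1435×306.5 + 0.1739×506.5 + 0.1299×1057.1 + 0.1396×1125.3 = 453.9427 per 100,000.
District 3: 0.2137×34.4 + 0.1993×108.2 + 0.1435×318.0 + 0.1739×387.1 + 0.1299×749.3 + 0.1396×844.9 = 357.1669 per 100,000.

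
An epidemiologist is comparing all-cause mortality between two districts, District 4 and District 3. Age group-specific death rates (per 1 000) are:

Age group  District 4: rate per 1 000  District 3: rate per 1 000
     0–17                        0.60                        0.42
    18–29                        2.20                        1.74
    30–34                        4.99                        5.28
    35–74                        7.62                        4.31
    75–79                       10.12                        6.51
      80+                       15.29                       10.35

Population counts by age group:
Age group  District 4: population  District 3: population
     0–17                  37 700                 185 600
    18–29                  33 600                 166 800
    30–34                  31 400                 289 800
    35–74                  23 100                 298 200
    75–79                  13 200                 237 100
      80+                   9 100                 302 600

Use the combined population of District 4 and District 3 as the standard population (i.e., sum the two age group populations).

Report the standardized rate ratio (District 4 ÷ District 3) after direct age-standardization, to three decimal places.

1.423

Combined standard total = 1 628 200; weights = 0.1371, 0.1231, 0.1973, 0.1973, 0.1537, 0.1914.
District 4: 0.1371×0.60 + 0.1231×2.20 + 0.1973×4.99 + 0.1973×7.62 + 0.1537×10.12 + 0.1914×15.29 = 7.3240 per 1 000.
District 3: 0.1371×0.42 + 0.1231×1.74 + 0.1973×5.28 + 0.1973×4.31 + 0.1537×6.51 + 0.1914×10.35 = 5.1460 per 1 000.
Ratio = 7.3240 ÷ 5.1460 = 1.42323.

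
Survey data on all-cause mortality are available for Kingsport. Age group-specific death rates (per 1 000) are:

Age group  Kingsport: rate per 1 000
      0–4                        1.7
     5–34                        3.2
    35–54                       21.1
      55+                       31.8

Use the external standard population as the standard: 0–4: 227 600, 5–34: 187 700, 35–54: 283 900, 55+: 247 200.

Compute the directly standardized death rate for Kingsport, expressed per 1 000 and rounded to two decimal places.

Standard total = 946 400; weights = 0.2405, 0.1983, 0.3000, 0.2612.
Standardized rate: 0.2405×1.7 + 0.1983×3.2 + 0.3000×21.1 + 0.2612×31.8 = 15.6792 per 1 000.

15.68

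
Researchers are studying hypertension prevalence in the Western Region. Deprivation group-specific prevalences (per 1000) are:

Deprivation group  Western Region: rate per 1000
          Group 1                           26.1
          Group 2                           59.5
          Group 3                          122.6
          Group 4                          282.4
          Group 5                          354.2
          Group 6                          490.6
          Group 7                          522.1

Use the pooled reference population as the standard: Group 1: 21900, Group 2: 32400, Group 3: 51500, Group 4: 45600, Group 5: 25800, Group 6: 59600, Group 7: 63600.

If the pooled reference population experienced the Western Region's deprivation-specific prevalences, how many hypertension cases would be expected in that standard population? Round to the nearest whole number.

Expected hypertension cases = Σ (standard pop × deprivation-specific rate ÷ 1000)
= 21900×26.1/1000 + 32400×59.5/1000 + 51500×122.6/1000 + 45600×282.4/1000 + 25800×354.2/1000 + 59600×490.6/1000 + 63600×522.1/1000
= 571.59 + 1927.80 + 6313.90 + 12877.44 + 9138.36 + 29239.76 + 33205.56 = 93274.41.

93274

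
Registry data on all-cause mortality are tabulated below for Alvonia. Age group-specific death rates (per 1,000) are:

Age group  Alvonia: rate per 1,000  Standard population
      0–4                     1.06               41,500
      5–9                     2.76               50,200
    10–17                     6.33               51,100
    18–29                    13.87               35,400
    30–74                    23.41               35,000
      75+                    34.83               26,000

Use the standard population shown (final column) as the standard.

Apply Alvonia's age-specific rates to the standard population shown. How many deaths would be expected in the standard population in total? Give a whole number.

Expected deaths = Σ (standard pop × age-specific rate ÷ 1,000)
= 41,500×1.06/1,000 + 50,200×2.76/1,000 + 51,100×6.33/1,000 + 35,400×13.87/1,000 + 35,000×23.41/1,000 + 26,000×34.83/1,000
= 43.99 + 138.55 + 323.46 + 491.00 + 819.35 + 905.58 = 2721.93.

2722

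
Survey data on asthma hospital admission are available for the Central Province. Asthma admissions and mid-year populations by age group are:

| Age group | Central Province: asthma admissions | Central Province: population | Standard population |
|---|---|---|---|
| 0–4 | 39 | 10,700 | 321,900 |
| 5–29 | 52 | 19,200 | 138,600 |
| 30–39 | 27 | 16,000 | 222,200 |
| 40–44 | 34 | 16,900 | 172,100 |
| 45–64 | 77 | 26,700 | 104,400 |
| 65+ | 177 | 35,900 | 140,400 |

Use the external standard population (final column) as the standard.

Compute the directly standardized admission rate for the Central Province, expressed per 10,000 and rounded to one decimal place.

29.7

Age-specific rates per 10,000 for the Central Province: 36.45, 27.08, 16.88, 20.12, 28.84, 49.30.
Standard total = 1,099,600; weights = 0.2927, 0.1260, 0.2021, 0.1565, 0.0949, 0.1277.
Standardized rate: 0.2927×36.45 + 0.1260×27.08 + 0.2021×16.88 + 0.1565×20.12 + 0.0949×28.84 + 0.1277×49.30 = 29.6758 per 10,000.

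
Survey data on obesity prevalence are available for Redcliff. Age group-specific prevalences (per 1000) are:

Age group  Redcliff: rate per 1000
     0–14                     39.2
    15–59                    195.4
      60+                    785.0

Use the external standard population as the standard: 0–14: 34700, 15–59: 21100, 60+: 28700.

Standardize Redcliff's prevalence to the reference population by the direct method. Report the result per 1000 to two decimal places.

Standard total = 84500; weights = 0.4107, 0.2497, 0.3396.
Standardized rate: 0.4107×39.2 + 0.2497×195.4 + 0.3396×785.0 = 331.5110 per 1000.

331.51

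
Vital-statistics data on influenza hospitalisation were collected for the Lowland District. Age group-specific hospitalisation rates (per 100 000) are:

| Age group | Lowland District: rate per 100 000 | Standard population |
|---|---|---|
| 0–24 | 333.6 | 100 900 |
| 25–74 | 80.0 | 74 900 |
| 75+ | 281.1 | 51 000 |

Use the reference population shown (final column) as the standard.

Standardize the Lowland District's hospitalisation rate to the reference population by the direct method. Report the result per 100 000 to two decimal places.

Standard total = 226 800; weights = 0.4449, 0.3302, 0.2249.
Standardized rate: 0.4449×333.6 + 0.3302×80.0 + 0.2249×281.1 = 238.0438 per 100 000.

238.04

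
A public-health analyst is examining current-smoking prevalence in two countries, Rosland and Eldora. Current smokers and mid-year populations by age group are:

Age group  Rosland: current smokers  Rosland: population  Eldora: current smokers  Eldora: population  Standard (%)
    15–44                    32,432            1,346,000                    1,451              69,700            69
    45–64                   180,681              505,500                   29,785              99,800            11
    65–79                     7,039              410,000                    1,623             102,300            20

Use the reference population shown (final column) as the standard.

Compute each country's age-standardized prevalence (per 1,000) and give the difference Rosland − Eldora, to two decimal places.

Age-specific rates per 1,000 for Rosland: 24.095, 357.430, 17.168.
For Eldora: 20.818, 298.447, 15.865.
Standard weights: 0.69, 0.11, 0.20.
Rosland: 0.6900×24.095 + 0.1100×357.430 + 0.2000×17.168 = 59.3766 per 1,000.
Eldora: 0.6900×20.818 + 0.1100×298.447 + 0.2000×15.865 = 50.3665 per 1,000.
Difference = 59.3766 − 50.3665 = 9.0102.

9.01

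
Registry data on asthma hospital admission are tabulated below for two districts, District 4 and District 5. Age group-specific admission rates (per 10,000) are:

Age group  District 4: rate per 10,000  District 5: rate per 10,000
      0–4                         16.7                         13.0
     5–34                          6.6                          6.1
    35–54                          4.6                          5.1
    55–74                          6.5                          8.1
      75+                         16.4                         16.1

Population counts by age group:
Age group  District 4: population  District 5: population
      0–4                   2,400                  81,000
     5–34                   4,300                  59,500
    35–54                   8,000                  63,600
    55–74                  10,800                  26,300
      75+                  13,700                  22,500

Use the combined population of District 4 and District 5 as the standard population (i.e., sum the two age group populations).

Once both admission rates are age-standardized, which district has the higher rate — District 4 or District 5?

District 4

Combined standard total = 292,100; weights = 0.2855, 0.2184, 0.2451, 0.1270, 0.1239.
District 4: 0.2855×16.7 + 0.2184×6.6 + 0.2451×4.6 + 0.1270×6.5 + 0.1239×16.4 = 10.1953 per 10,000.
District 5: 0.2855×13.0 + 0.2184×6.1 + 0.2451×5.1 + 0.1270×8.1 + 0.1239×16.1 = 9.3183 per 10,000.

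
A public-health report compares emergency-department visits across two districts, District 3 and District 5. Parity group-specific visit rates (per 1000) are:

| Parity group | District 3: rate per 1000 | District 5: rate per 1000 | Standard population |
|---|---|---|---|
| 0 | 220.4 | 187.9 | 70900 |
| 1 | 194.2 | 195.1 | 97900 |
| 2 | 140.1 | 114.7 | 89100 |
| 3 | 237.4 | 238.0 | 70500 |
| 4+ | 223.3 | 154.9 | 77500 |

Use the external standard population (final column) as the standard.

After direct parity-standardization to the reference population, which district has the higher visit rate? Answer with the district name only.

District 3

Standard total = 405900; weights = 0.1747, 0.2412, 0.2195, 0.1737, 0.1909.
District 3: 0.1747×220.4 + 0.2412×194.2 + 0.2195×140.1 + 0.1737×237.4 + 0.1909×223.3 = 199.9603 per 1000.
District 5: 0.1747×187.9 + 0.2412×195.1 + 0.2195×114.7 + 0.1737×238.0 + 0.1909×154.9 = 175.9693 per 1000.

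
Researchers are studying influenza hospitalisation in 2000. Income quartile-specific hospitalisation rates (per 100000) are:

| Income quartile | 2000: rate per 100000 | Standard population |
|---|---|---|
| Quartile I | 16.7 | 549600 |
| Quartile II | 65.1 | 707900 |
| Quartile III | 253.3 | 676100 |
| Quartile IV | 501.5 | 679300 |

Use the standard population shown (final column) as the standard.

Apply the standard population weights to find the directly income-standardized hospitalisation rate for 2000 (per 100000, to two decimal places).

Standard total = 2612900; weights = 0.2103, 0.2709, 0.2588, 0.2600.
Standardized rate: 0.2103×16.7 + 0.2709×65.1 + 0.2588×253.3 + 0.2600×501.5 = 217.0721 per 100000.

217.07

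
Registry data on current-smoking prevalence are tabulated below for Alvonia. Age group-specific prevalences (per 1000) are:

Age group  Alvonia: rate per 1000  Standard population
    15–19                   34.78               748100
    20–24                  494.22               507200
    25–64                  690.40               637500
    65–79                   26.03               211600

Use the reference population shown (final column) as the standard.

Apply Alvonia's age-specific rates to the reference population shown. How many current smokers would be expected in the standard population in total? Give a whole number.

722325

Expected current smokers = Σ (standard pop × age-specific rate ÷ 1000)
= 748100×34.78/1000 + 507200×494.22/1000 + 637500×690.40/1000 + 211600×26.03/1000
= 26018.92 + 250668.38 + 440130.00 + 5507.95 = 722325.25.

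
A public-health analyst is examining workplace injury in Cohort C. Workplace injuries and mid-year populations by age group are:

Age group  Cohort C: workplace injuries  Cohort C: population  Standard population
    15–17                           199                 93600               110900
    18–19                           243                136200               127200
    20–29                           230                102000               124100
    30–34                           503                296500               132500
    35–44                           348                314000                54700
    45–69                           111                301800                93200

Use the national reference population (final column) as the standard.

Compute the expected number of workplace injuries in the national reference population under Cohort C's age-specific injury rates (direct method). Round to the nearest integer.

1062

Age-specific rates per 10000 for Cohort C: 21.26, 17.84, 22.55, 16.96, 11.08, 3.68.
Expected workplace injuries = Σ (standard pop × age-specific rate ÷ 10000)
= 110900×21.26/10000 + 127200×17.84/10000 + 124100×22.55/10000 + 132500×16.96/10000 + 54700×11.08/10000 + 93200×3.68/10000
= 235.78 + 226.94 + 279.83 + 224.78 + 60.62 + 34.28 = 1062.24.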